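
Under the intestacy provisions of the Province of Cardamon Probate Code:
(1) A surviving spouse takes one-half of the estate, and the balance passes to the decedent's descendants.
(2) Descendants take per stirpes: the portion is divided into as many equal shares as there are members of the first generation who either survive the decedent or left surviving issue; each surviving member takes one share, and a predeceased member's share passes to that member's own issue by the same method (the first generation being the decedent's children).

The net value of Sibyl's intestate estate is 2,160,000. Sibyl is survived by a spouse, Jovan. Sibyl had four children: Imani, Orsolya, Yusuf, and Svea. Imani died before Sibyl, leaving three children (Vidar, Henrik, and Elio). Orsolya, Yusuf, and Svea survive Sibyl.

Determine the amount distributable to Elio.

Jovan takes one-half of 2,160,000 = 1,080,000. The remaining 1,080,000 passes to the descendants.
The descendants' portion (1,080,000) is divided into 4 shares of 270,000: Orsolya, Yusuf, and Svea each take 270,000; Imani's 270,000 share passes to Imani's issue.
Imani's share (270,000) is divided into 3 shares of 90,000: Vidar, Henrik, and Elio each take 90,000.

Elio receives 90,000.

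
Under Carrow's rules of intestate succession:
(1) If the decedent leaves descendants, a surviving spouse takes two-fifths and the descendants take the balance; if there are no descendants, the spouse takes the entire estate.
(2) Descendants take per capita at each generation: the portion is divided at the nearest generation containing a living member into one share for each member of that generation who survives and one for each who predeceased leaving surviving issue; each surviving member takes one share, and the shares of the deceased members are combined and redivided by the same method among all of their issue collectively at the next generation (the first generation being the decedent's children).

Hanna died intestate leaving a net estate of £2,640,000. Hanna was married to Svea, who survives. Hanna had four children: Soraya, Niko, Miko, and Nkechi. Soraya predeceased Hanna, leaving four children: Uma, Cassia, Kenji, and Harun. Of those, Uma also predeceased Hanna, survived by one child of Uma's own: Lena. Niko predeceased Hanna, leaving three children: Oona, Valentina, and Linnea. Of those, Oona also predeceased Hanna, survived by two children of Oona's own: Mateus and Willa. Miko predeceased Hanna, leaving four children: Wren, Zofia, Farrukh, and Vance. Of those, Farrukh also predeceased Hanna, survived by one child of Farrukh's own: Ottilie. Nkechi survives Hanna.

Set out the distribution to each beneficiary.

Svea takes two-fifths of £2,640,000 = £1,056,000. The remaining £1,584,000 passes to the descendants.
The descendants' portion (£1,584,000) is divided at the children's generation into 4 shares of £396,000. Nkechi takes £396,000. The 3 shares of the deceased (Soraya, Niko, and Miko) are combined into a pool of £1,188,000.
That pool (£1,188,000) is divided at the grandchildren's generation into 11 shares of £108,000. Cassia, Kenji, Harun, Valentina, Linnea, Wren, Zofia, and Vance each take £108,000. The 3 shares of the deceased (Uma, Oona, and Farrukh) are combined into a pool of £324,000.
That pool (£324,000) is divided at the great-grandchildren's generation equally among Lena, Mateus, Willa, and Ottilie: £81,000 each.

Svea: £1,056,000; Lena: £81,000; Cassia: £108,000; Kenji: £108,000; Harun: £108,000; Mateus: £81,000; Willa: £81,000; Valentina: £108,000; Linnea: £108,000; Wren: £108,000; Zofia: £108,000; Ottilie: £81,000; Vance: £108,000; Nkechi: £396,000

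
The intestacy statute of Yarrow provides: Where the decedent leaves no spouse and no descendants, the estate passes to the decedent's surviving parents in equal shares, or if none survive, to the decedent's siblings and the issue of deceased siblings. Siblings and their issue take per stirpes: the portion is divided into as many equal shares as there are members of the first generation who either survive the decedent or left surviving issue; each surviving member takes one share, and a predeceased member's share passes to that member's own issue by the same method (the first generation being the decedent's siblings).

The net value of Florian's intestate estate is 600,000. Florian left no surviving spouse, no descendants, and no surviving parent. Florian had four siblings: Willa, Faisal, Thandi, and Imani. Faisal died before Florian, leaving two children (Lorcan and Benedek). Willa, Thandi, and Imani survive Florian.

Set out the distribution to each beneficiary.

The entire 600,000 passes to the siblings and their issue.
That amount (600,000) is divided into 4 shares of 150,000: Willa, Thandi, and Imani each take 150,000; Faisal's 150,000 share passes to Faisal's issue.
Faisal's share (150,000) is divided into 2 shares of 75,000: Lorcan and Benedek each take 75,000.

Willa: 150,000; Lorcan: 75,000; Benedek: 75,000; Thandi: 150,000; Imani: 150,000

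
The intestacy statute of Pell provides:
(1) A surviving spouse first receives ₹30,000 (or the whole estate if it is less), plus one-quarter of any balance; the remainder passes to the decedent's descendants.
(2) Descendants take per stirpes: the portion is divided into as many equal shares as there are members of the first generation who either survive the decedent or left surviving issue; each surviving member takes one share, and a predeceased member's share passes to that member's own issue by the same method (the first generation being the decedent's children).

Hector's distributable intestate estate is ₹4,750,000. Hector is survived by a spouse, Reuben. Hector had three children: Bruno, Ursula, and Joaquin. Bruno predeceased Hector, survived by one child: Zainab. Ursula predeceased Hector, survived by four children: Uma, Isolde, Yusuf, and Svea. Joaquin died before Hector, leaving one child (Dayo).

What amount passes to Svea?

Svea receives ₹295,000.

Reuben first takes ₹30,000, leaving a balance of ₹4,720,000. Reuben then takes one-quarter of the balance (₹1,180,000), for a total of ₹1,210,000. The remaining ₹3,540,000 passes to the descendants.
The descendants' portion (₹3,540,000) is divided into 3 shares of ₹1,180,000: Bruno's ₹1,180,000 share passes to Bruno's issue; Ursula's ₹1,180,000 share passes to Ursula's issue; Joaquin's ₹1,180,000 share passes to Joaquin's issue.
Bruno's share (₹1,180,000) passes entirely to Zainab.
Ursula's share (₹1,180,000) is divided into 4 shares of ₹295,000: Uma, Isolde, Yusuf, and Svea each take ₹295,000.
Joaquin's share (₹1,180,000) passes entirely to Dayo.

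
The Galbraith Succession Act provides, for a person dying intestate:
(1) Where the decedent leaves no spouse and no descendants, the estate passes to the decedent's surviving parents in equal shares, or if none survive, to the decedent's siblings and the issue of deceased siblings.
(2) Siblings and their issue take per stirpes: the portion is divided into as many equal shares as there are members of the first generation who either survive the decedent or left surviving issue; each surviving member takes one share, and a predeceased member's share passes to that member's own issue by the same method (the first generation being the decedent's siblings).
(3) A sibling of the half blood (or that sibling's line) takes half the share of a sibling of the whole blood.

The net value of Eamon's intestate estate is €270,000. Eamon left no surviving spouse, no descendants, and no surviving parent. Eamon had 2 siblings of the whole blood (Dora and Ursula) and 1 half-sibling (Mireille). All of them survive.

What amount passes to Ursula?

The entire €270,000 passes to the siblings and their issue.
Counting each half-blood sibling's line as half a unit, there are 5/2 units in €270,000, so one unit is €108,000. Whole-blood lines (Dora and Ursula) take €108,000 each; half-blood lines (Mireille) take €54,000 each.

Ursula receives €108,000.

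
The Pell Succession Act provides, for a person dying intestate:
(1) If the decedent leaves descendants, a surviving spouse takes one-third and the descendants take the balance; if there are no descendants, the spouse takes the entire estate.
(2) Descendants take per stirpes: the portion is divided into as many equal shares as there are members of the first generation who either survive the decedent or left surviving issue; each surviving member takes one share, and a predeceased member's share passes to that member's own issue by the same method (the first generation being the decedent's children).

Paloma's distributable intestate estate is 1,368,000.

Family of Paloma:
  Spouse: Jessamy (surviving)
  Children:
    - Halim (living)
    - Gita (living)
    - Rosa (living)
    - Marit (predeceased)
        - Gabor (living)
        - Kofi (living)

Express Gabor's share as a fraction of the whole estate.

Jessamy takes one-third of 1,368,000 = 456,000. The remaining 912,000 passes to the descendants.
The descendants' portion (912,000) is divided into 4 shares of 228,000: Halim, Gita, and Rosa each take 228,000; Marit's 228,000 share passes to Marit's issue.
Marit's share (228,000) is divided into 2 shares of 114,000: Gabor and Kofi each take 114,000.

Gabor receives 1/12 of the estate.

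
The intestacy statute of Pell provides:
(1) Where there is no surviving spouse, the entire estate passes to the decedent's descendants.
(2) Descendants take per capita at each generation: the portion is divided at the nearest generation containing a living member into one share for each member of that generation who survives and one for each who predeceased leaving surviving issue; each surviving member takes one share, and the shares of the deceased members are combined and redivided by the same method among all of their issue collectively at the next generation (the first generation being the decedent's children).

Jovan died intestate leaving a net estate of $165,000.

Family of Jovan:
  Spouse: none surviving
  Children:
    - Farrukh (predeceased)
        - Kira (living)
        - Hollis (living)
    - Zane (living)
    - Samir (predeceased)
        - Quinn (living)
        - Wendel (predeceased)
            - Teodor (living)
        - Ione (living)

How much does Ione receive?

The entire $165,000 passes to the descendants.
That amount ($165,000) is divided at the children's generation into 3 shares of $55,000. Zane takes $55,000. The 2 shares of the deceased (Farrukh and Samir) are combined into a pool of $110,000.
That pool ($110,000) is divided at the grandchildren's generation into 5 shares of $22,000. Kira, Hollis, Quinn, and Ione each take $22,000. The remaining share for the deceased Wendel ($22,000) is carried to the next generation.
That pool ($22,000) passes entirely to Teodor, the sole taker at the great-grandchildren's generation.

Ione receives $22,000.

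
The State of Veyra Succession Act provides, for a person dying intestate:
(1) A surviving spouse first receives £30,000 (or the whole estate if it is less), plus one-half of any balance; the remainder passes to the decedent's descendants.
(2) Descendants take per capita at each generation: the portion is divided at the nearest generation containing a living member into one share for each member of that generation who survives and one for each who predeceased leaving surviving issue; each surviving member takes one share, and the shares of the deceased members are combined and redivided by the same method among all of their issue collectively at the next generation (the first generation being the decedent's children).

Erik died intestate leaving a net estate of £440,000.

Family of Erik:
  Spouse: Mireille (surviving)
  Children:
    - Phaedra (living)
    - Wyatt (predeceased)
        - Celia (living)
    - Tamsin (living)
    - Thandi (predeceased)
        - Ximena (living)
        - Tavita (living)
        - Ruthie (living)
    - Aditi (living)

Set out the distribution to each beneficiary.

Mireille: £235,000; Phaedra: £41,000; Celia: £20,500; Tamsin: £41,000; Ximena: £20,500; Tavita: £20,500; Ruthie: £20,500; Aditi: £41,000

Mireille first takes £30,000, leaving a balance of £410,000. Mireille then takes one-half of the balance (£205,000), for a total of £235,000. The remaining £205,000 passes to the descendants.
The descendants' portion (£205,000) is divided at the children's generation into 5 shares of £41,000. Phaedra, Tamsin, and Aditi each take £41,000. The 2 shares of the deceased (Wyatt and Thandi) are combined into a pool of £82,000.
That pool (£82,000) is divided at the grandchildren's generation equally among Celia, Ximena, Tavita, and Ruthie: £20,500 each.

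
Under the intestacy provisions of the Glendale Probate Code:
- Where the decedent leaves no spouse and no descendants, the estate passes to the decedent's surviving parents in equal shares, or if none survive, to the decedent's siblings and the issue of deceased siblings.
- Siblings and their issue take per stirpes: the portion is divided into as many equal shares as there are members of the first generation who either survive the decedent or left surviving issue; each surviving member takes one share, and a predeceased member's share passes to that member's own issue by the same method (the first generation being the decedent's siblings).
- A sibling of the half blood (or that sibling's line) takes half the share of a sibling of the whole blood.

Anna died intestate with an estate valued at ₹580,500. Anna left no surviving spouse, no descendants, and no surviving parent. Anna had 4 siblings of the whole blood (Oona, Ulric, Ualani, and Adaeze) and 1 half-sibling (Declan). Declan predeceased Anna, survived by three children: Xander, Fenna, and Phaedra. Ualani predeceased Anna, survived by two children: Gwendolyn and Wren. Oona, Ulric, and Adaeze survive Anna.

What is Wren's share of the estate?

The entire ₹580,500 passes to the siblings and their issue.
Counting each half-blood sibling's line as half a unit, there are 9/2 units in ₹580,500, so one unit is ₹129,000. Whole-blood lines (Oona, Ulric, Ualani, and Adaeze) take ₹129,000 each; half-blood lines (Declan) take ₹64,500 each.
Declan's share (₹64,500) is divided into 3 shares of ₹21,500: Xander, Fenna, and Phaedra each take ₹21,500.
Ualani's share (₹129,000) is divided into 2 shares of ₹64,500: Gwendolyn and Wren each take ₹64,500.

Wren receives ₹64,500.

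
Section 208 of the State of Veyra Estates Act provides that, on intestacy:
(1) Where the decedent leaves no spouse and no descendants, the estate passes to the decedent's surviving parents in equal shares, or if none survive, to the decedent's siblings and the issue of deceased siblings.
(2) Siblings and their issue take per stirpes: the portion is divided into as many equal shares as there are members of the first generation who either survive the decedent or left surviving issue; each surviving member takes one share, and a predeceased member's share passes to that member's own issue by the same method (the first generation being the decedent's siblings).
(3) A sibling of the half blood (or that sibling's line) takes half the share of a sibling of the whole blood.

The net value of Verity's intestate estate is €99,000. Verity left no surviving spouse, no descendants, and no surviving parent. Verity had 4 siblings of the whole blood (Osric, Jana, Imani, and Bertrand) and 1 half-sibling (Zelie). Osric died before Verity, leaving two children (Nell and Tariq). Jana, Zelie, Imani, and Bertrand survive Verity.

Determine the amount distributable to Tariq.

Tariq receives €11,000.

The entire €99,000 passes to the siblings and their issue.
Counting each half-blood sibling's line as half a unit, there are 9/2 units in €99,000, so one unit is €22,000. Whole-blood lines (Osric, Jana, Imani, and Bertrand) take €22,000 each; half-blood lines (Zelie) take €11,000 each.
Osric's share (€22,000) is divided into 2 shares of €11,000: Nell and Tariq each take €11,000.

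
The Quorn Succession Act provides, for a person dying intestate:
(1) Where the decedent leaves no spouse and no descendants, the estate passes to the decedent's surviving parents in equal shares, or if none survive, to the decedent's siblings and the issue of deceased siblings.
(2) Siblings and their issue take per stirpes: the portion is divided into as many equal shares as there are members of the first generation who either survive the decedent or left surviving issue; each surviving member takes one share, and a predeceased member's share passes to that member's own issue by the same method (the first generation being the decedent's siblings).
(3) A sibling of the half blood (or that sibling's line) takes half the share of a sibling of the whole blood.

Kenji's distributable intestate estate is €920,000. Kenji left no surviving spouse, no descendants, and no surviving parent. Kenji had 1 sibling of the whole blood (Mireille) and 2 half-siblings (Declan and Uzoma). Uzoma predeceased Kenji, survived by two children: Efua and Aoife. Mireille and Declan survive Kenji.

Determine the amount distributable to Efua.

Efua receives €115,000.

The entire €920,000 passes to the siblings and their issue.
Counting each half-blood sibling's line as half a unit, there are 2 units in €920,000, so one unit is €460,000. Whole-blood lines (Mireille) take €460,000 each; half-blood lines (Declan and Uzoma) take €230,000 each.
Uzoma's share (€230,000) is divided into 2 shares of €115,000: Efua and Aoife each take €115,000.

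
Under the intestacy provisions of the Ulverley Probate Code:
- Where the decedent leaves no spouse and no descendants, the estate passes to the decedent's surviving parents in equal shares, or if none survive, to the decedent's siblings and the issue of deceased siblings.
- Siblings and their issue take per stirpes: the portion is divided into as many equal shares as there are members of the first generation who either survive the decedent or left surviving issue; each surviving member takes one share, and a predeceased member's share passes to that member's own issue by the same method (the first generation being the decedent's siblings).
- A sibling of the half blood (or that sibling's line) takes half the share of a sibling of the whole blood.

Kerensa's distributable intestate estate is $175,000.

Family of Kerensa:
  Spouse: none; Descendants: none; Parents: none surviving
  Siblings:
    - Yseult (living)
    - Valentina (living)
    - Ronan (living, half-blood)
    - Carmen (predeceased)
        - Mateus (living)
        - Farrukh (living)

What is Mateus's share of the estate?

Mateus receives $25,000.

The entire $175,000 passes to the siblings and their issue.
Counting each half-blood sibling's line as half a unit, there are 7/2 units in $175,000, so one unit is $50,000. Whole-blood lines (Yseult, Valentina, and Carmen) take $50,000 each; half-blood lines (Ronan) take $25,000 each.
Carmen's share ($50,000) is divided into 2 shares of $25,000: Mateus and Farrukh each take $25,000.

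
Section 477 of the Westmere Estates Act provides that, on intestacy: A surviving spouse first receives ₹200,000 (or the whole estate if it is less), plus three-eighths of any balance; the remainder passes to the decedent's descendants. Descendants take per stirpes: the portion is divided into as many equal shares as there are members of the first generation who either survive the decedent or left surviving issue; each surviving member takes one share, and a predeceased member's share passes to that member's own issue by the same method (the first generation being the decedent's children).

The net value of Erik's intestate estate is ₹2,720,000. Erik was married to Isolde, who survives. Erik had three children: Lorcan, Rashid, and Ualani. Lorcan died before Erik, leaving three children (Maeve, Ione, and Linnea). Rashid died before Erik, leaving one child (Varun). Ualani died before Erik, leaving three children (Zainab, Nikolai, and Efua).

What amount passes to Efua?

Isolde first takes ₹200,000, leaving a balance of ₹2,520,000. Isolde then takes three-eighths of the balance (₹945,000), for a total of ₹1,145,000. The remaining ₹1,575,000 passes to the descendants.
The descendants' portion (₹1,575,000) is divided into 3 shares of ₹525,000: Lorcan's ₹525,000 share passes to Lorcan's issue; Rashid's ₹525,000 share passes to Rashid's issue; Ualani's ₹525,000 share passes to Ualani's issue.
Lorcan's share (₹525,000) is divided into 3 shares of ₹175,000: Maeve, Ione, and Linnea each take ₹175,000.
Rashid's share (₹525,000) passes entirely to Varun.
Ualani's share (₹525,000) is divided into 3 shares of ₹175,000: Zainab, Nikolai, and Efua each take ₹175,000.

Efua receives ₹175,000.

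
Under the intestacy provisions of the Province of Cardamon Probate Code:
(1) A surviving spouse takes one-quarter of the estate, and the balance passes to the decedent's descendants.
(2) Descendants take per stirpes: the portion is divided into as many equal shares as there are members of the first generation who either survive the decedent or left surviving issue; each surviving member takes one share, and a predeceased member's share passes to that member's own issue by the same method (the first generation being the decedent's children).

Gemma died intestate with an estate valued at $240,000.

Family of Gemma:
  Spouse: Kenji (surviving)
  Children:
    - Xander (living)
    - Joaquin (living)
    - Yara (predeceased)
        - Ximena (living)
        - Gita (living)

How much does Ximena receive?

Kenji takes one-quarter of $240,000 = $60,000. The remaining $180,000 passes to the descendants.
The descendants' portion ($180,000) is divided into 3 shares of $60,000: Xander and Joaquin each take $60,000; Yara's $60,000 share passes to Yara's issue.
Yara's share ($60,000) is divided into 2 shares of $30,000: Ximena and Gita each take $30,000.

Ximena receives $30,000.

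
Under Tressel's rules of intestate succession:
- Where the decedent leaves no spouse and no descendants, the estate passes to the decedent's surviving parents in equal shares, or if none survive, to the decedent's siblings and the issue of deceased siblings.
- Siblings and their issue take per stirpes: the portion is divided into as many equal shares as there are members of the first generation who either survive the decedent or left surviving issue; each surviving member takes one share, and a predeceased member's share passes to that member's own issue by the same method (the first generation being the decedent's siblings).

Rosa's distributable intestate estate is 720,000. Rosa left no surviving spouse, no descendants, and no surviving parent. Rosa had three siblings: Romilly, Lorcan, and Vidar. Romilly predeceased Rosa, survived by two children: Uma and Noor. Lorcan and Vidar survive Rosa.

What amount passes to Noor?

The entire 720,000 passes to the siblings and their issue.
That amount (720,000) is divided into 3 shares of 240,000: Lorcan and Vidar each take 240,000; Romilly's 240,000 share passes to Romilly's issue.
Romilly's share (240,000) is divided into 2 shares of 120,000: Uma and Noor each take 120,000.

Noor receives 120,000.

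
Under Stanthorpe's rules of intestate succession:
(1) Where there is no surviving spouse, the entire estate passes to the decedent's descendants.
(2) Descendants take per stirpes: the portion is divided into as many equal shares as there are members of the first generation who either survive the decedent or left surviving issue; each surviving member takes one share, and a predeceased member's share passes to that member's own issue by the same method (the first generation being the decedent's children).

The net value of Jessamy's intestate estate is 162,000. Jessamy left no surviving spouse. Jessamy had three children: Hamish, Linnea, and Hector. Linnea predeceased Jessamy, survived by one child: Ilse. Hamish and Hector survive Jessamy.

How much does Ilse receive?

The entire 162,000 passes to the descendants.
That amount (162,000) is divided into 3 shares of 54,000: Hamish and Hector each take 54,000; Linnea's 54,000 share passes to Linnea's issue.
Linnea's share (54,000) passes entirely to Ilse.

Ilse receives 54,000.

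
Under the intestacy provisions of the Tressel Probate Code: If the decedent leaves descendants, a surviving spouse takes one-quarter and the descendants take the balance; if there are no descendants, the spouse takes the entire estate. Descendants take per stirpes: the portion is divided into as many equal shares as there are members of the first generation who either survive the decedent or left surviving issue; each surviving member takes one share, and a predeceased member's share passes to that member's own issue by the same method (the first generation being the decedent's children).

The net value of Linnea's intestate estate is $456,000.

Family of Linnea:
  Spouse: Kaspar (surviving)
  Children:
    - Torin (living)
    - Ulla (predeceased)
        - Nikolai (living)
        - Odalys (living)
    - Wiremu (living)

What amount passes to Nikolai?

Nikolai receives $57,000.

Kaspar takes one-quarter of $456,000 = $114,000. The remaining $342,000 passes to the descendants.
The descendants' portion ($342,000) is divided into 3 shares of $114,000: Torin and Wiremu each take $114,000; Ulla's $114,000 share passes to Ulla's issue.
Ulla's share ($114,000) is divided into 2 shares of $57,000: Nikolai and Odalys each take $57,000.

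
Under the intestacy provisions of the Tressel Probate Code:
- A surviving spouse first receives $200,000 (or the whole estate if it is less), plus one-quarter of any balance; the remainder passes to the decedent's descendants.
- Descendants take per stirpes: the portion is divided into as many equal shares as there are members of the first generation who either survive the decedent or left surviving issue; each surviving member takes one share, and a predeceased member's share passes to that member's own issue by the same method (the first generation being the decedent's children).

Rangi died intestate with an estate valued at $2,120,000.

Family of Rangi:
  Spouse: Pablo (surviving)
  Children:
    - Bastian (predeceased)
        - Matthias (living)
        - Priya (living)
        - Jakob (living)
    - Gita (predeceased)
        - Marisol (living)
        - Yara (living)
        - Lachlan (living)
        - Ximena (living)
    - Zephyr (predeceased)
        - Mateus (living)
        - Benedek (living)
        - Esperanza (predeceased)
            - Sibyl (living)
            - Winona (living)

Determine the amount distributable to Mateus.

Pablo first takes $200,000, leaving a balance of $1,920,000. Pablo then takes one-quarter of the balance ($480,000), for a total of $680,000. The remaining $1,440,000 passes to the descendants.
The descendants' portion ($1,440,000) is divided into 3 shares of $480,000: Bastian's $480,000 share passes to Bastian's issue; Gita's $480,000 share passes to Gita's issue; Zephyr's $480,000 share passes to Zephyr's issue.
Bastian's share ($480,000) is divided into 3 shares of $160,000: Matthias, Priya, and Jakob each take $160,000.
Gita's share ($480,000) is divided into 4 shares of $120,000: Marisol, Yara, Lachlan, and Ximena each take $120,000.
Zephyr's share ($480,000) is divided into 3 shares of $160,000: Mateus and Benedek each take $160,000; Esperanza's $160,000 share passes to Esperanza's issue.
Esperanza's share ($160,000) is divided into 2 shares of $80,000: Sibyl and Winona each take $80,000.

Mateus receives $160,000.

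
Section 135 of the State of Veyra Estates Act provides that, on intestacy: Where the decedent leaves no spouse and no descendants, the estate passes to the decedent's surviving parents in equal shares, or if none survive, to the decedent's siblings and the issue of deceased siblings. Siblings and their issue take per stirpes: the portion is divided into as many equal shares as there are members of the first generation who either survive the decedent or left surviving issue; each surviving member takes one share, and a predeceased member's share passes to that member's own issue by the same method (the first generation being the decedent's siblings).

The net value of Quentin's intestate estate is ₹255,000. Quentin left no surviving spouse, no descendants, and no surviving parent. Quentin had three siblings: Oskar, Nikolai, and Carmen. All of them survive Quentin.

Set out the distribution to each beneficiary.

Oskar: ₹85,000; Nikolai: ₹85,000; Carmen: ₹85,000

The entire ₹255,000 passes to the siblings and their issue.
That amount (₹255,000) is divided into 3 shares of ₹85,000: Oskar, Nikolai, and Carmen each take ₹85,000.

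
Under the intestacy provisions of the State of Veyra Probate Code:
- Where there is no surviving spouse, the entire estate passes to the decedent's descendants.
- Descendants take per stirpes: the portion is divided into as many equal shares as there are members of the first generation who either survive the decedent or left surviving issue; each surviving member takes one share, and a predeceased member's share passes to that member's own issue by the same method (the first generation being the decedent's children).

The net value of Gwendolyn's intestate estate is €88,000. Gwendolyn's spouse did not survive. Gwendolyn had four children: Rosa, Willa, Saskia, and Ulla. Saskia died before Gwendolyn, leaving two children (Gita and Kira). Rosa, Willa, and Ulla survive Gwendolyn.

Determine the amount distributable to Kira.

Kira receives €11,000.

The entire €88,000 passes to the descendants.
That amount (€88,000) is divided into 4 shares of €22,000: Rosa, Willa, and Ulla each take €22,000; Saskia's €22,000 share passes to Saskia's issue.
Saskia's share (€22,000) is divided into 2 shares of €11,000: Gita and Kira each take €11,000.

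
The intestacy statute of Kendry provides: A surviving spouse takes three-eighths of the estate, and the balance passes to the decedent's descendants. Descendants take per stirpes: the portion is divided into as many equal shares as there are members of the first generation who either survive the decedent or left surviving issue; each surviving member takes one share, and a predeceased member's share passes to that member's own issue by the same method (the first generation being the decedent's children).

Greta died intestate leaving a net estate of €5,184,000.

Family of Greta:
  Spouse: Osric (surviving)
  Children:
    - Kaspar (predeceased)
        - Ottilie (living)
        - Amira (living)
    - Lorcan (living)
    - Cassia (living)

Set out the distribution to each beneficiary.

Osric takes three-eighths of €5,184,000 = €1,944,000. The remaining €3,240,000 passes to the descendants.
The descendants' portion (€3,240,000) is divided into 3 shares of €1,080,000: Lorcan and Cassia each take €1,080,000; Kaspar's €1,080,000 share passes to Kaspar's issue.
Kaspar's share (€1,080,000) is divided into 2 shares of €540,000: Ottilie and Amira each take €540,000.

Osric: €1,944,000; Ottilie: €540,000; Amira: €540,000; Lorcan: €1,080,000; Cassia: €1,080,000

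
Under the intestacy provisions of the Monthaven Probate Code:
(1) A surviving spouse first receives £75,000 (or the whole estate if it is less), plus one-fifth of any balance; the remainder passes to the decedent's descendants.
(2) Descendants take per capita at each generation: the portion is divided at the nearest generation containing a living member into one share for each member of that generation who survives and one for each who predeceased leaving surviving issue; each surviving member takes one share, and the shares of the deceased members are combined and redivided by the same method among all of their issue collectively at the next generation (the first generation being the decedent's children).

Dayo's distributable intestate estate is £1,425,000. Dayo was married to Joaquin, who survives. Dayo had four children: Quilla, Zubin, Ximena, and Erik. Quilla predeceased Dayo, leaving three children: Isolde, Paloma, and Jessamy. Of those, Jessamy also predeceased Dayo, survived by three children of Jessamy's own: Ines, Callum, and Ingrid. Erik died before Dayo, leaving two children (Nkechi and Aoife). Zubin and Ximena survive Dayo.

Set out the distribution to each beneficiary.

Joaquin: £345,000; Isolde: £108,000; Paloma: £108,000; Ines: £36,000; Callum: £36,000; Ingrid: £36,000; Zubin: £270,000; Ximena: £270,000; Nkechi: £108,000; Aoife: £108,000

Joaquin first takes £75,000, leaving a balance of £1,350,000. Joaquin then takes one-fifth of the balance (£270,000), for a total of £345,000. The remaining £1,080,000 passes to the descendants.
The descendants' portion (£1,080,000) is divided at the children's generation into 4 shares of £270,000. Zubin and Ximena each take £270,000. The 2 shares of the deceased (Quilla and Erik) are combined into a pool of £540,000.
That pool (£540,000) is divided at the grandchildren's generation into 5 shares of £108,000. Isolde, Paloma, Nkechi, and Aoife each take £108,000. The remaining share for the deceased Jessamy (£108,000) is carried to the next generation.
That pool (£108,000) is divided at the great-grandchildren's generation equally among Ines, Callum, and Ingrid: £36,000 each.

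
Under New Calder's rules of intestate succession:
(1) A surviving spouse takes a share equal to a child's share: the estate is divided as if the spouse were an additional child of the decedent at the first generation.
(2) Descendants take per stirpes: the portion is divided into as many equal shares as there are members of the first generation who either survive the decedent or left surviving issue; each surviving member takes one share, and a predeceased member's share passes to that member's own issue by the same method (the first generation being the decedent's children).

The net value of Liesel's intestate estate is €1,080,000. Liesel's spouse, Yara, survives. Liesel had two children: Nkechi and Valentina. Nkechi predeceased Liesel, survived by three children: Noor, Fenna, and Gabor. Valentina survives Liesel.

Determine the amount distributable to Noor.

Noor receives €120,000.

The spouse counts as an additional share at the children's level, so there are 3 primary shares of €360,000. Yara takes one such share (€360,000).
The children's combined portion (€720,000) is divided into 2 shares of €360,000: Valentina takes €360,000; Nkechi's €360,000 share passes to Nkechi's issue.
Nkechi's share (€360,000) is divided into 3 shares of €120,000: Noor, Fenna, and Gabor each take €120,000.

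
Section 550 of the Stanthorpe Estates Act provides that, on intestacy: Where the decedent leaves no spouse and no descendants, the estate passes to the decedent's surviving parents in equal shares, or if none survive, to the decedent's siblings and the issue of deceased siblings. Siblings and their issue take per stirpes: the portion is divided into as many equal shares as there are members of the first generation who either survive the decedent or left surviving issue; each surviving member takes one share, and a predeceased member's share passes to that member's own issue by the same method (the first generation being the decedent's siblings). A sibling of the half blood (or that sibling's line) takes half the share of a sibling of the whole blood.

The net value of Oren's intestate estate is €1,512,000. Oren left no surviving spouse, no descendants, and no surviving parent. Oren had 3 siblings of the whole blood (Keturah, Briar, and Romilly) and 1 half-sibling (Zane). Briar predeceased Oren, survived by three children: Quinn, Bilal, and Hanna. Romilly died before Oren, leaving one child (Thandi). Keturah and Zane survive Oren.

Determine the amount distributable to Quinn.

Quinn receives €144,000.

The entire €1,512,000 passes to the siblings and their issue.
Counting each half-blood sibling's line as half a unit, there are 7/2 units in €1,512,000, so one unit is €432,000. Whole-blood lines (Keturah, Briar, and Romilly) take €432,000 each; half-blood lines (Zane) take €216,000 each.
Briar's share (€432,000) is divided into 3 shares of €144,000: Quinn, Bilal, and Hanna each take €144,000.
Romilly's share (€432,000) passes entirely to Thandi.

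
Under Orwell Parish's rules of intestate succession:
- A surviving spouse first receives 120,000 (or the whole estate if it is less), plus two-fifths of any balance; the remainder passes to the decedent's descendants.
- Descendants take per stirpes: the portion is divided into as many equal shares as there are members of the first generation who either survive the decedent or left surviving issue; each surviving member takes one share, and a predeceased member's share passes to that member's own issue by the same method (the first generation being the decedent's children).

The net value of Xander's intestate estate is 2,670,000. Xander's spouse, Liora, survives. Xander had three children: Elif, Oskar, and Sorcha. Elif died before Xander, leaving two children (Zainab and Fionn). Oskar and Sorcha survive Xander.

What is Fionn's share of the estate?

Fionn receives 255,000.

Liora first takes 120,000, leaving a balance of 2,550,000. Liora then takes two-fifths of the balance (1,020,000), for a total of 1,140,000. The remaining 1,530,000 passes to the descendants.
The descendants' portion (1,530,000) is divided into 3 shares of 510,000: Oskar and Sorcha each take 510,000; Elif's 510,000 share passes to Elif's issue.
Elif's share (510,000) is divided into 2 shares of 255,000: Zainab and Fionn each take 255,000.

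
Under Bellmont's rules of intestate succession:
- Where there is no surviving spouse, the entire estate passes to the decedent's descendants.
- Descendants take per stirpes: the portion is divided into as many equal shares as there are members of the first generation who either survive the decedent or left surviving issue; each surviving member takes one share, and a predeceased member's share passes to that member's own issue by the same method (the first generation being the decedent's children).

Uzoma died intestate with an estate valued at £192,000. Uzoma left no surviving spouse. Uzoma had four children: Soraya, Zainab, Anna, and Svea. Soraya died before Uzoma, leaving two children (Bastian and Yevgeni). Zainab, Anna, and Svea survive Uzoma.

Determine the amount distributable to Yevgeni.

Yevgeni receives £24,000.

The entire £192,000 passes to the descendants.
That amount (£192,000) is divided into 4 shares of £48,000: Zainab, Anna, and Svea each take £48,000; Soraya's £48,000 share passes to Soraya's issue.
Soraya's share (£48,000) is divided into 2 shares of £24,000: Bastian and Yevgeni each take £24,000.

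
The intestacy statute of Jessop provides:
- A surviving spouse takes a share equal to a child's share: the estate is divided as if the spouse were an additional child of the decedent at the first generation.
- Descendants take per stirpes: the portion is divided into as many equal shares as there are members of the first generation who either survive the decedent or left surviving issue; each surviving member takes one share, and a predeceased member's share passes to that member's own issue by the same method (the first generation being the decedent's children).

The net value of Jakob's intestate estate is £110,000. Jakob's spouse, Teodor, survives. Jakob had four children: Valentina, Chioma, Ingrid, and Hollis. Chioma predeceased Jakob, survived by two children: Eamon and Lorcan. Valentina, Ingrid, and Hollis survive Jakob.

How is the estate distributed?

Teodor: £22,000; Valentina: £22,000; Eamon: £11,000; Lorcan: £11,000; Ingrid: £22,000; Hollis: £22,000

The spouse counts as an additional share at the children's level, so there are 5 primary shares of £22,000. Teodor takes one such share (£22,000).
The children's combined portion (£88,000) is divided into 4 shares of £22,000: Valentina, Ingrid, and Hollis each take £22,000; Chioma's £22,000 share passes to Chioma's issue.
Chioma's share (£22,000) is divided into 2 shares of £11,000: Eamon and Lorcan each take £11,000.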